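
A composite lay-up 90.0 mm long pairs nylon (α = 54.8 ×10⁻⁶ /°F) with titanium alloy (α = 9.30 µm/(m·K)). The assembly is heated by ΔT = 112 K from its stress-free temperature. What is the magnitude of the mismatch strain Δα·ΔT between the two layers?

0.0100

nylon: α = 54.8×10⁻⁶/°F × 9/5 = 98.6×10⁻⁶/K.
Δα = |98.6 − 9.30|×10⁻⁶/K = 89.3×10⁻⁶/K.
Mismatch strain = Δα·ΔT = 89.3×10⁻⁶ × 112.0 = 0.0100.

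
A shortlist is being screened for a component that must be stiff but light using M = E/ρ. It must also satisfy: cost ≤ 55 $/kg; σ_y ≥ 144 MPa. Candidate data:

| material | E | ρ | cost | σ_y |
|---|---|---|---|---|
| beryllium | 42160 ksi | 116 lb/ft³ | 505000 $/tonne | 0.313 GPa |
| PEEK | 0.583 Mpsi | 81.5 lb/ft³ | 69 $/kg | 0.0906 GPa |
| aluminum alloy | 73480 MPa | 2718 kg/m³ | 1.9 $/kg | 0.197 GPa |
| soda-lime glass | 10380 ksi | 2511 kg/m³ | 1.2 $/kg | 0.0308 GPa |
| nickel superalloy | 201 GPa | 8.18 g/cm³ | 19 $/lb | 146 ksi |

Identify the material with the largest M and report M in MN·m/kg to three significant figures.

Screen on constraints: cost ≤ 55 $/kg; σ_y ≥ 144 MPa. Survivors: aluminum alloy, nickel superalloy.
In SI units:
  aluminum alloy: E = 73.48 GPa, ρ = 2718 kg/m³
  nickel superalloy: E = 201.0 GPa, ρ = 8180 kg/m³
  aluminum alloy: M = 27.0 MN·m/kg
  nickel superalloy: M = 24.6 MN·m/kg
Highest index: aluminum alloy.

aluminum alloy, M = 27.0 MN·m/kg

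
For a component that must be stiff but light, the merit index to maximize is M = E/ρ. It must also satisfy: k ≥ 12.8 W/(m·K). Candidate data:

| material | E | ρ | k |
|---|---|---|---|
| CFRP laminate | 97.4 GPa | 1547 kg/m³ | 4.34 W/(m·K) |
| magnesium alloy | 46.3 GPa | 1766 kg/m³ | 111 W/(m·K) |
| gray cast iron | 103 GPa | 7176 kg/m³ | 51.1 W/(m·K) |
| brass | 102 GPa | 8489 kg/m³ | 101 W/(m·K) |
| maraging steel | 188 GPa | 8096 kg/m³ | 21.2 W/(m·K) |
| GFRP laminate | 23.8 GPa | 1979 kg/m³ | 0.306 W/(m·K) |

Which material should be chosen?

magnesium alloy

Screen on constraints: k ≥ 12.8 W/(m·K). Survivors: magnesium alloy, gray cast iron, brass, maraging steel.
Per-candidate index values:
  magnesium alloy: M = 26.2 MN·m/kg
  maraging steel: M = 23.2 MN·m/kg
  gray cast iron: M = 14.4 MN·m/kg
  brass: M = 12.0 MN·m/kg
The maximum is for magnesium alloy.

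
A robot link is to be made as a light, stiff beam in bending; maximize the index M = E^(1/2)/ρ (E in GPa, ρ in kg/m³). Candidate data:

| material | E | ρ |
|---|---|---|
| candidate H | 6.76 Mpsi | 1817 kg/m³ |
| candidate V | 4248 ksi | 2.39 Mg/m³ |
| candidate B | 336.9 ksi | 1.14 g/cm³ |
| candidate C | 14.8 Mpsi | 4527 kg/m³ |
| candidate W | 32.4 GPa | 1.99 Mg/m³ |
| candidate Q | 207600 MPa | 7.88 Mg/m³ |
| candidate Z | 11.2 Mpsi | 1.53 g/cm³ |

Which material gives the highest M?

Convert each candidate to consistent units, then evaluate M:
  candidate H: E = 46.61 GPa, ρ = 1817 kg/m³
  candidate V: E = 29.29 GPa, ρ = 2390 kg/m³
  candidate B: E = 2.323 GPa, ρ = 1140 kg/m³
  candidate C: E = 102.0 GPa, ρ = 4527 kg/m³
  candidate W: E = 32.40 GPa, ρ = 1990 kg/m³
  candidate Q: E = 207.6 GPa, ρ = 7880 kg/m³
  candidate Z: E = 77.22 GPa, ρ = 1530 kg/m³
  candidate Z: M = 5.74×10⁻³
  candidate H: M = 3.76×10⁻³
  candidate W: M = 2.86×10⁻³
  candidate V: M = 2.26×10⁻³
  candidate C: M = 2.23×10⁻³
  candidate Q: M = 1.83×10⁻³
  candidate B: M = 1.34×10⁻³
The maximum is for candidate Z.

candidate Z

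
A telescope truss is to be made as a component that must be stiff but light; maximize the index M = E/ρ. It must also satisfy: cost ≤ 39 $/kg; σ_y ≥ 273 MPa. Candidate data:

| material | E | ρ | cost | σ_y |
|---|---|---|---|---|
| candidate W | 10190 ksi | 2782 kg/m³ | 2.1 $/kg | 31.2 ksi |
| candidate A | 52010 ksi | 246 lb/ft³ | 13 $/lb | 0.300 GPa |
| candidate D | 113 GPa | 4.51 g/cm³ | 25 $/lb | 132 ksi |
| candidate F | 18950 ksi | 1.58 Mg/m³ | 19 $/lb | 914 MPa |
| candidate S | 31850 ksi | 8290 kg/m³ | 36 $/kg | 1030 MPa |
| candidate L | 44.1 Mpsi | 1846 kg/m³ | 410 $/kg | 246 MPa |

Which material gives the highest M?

candidate A

Screen on constraints: cost ≤ 39 $/kg; σ_y ≥ 273 MPa. Survivors: candidate A, candidate S.
Normalizing units and computing the index:
  candidate A: E = 358.6 GPa, ρ = 3941 kg/m³
  candidate S: E = 219.6 GPa, ρ = 8290 kg/m³
  candidate A: M = 91.0 MN·m/kg
  candidate S: M = 26.5 MN·m/kg
Candidate A ranks first.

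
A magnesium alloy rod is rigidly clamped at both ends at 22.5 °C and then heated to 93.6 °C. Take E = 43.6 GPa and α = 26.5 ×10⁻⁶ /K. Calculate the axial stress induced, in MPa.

ΔT = 71.10 K. Constrained thermal stress σ = E·α·ΔT = 43.60×10³ MPa × 26.5×10⁻⁶ × 71.10 = 82.1 MPa (compressive).

82.1 MPa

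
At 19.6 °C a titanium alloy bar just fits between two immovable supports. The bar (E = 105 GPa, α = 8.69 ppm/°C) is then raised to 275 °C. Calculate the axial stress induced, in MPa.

233 MPa

ΔT = 255.4 K. Constrained thermal stress σ = E·α·ΔT = 105.0×10³ MPa × 8.69×10⁻⁶ × 255.4 = 233 MPa (compressive).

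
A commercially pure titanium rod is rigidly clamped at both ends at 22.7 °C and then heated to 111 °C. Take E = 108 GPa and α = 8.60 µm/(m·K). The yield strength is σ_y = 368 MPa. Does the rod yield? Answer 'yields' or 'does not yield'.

ΔT = 88.30 K. Constrained thermal stress σ = E·α·ΔT = 108.0×10³ MPa × 8.60×10⁻⁶ × 88.30 = 82.0 MPa (compressive).
Compare to σ_y = 368 MPa: σ < σ_y, so it does not yield.

does not yield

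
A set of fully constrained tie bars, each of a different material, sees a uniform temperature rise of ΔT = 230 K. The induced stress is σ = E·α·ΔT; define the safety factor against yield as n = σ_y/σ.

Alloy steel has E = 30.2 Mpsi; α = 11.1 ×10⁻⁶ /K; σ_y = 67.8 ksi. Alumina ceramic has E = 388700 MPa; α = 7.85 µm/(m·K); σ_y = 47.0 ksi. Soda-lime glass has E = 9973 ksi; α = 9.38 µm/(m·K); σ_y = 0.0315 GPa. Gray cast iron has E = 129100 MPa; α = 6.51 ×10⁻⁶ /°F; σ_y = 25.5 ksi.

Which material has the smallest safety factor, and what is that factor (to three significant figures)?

Converting E to GPa, α to ×10⁻⁶/K, σ_y to MPa, then σ and n for each:
  alloy steel: E = 208.2, α = 11.1, σ_y = 467.5 → σ = 532 MPa, n = 0.879
  alumina ceramic: E = 388.7, α = 7.85, σ_y = 324.1 → σ = 702 MPa, n = 0.462
  soda-lime glass: E = 68.76, α = 9.38, σ_y = 31.50 → σ = 148 MPa, n = 0.212
  gray cast iron: E = 129.1, α = 11.7, σ_y = 175.8 → σ = 348 MPa, n = 0.505
The minimum is soda-lime glass at n = 0.212.

soda-lime glass, n = 0.212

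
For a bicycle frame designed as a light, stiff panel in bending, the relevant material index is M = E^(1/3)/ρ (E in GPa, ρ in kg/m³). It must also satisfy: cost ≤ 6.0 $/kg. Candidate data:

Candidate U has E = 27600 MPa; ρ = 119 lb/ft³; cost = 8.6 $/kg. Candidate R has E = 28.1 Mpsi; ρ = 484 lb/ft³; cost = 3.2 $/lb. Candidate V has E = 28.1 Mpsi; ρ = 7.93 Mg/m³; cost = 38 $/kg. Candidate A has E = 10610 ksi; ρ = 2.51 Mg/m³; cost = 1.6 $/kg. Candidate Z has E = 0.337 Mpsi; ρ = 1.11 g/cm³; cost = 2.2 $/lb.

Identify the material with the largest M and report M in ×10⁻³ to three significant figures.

candidate A, M = 1.67×10⁻³

Screen on constraints: cost ≤ 6.0 $/kg. Survivors: candidate A, candidate Z.
Normalizing units and computing the index:
  candidate A: E = 73.15 GPa, ρ = 2510 kg/m³
  candidate Z: E = 2.324 GPa, ρ = 1110 kg/m³
  candidate A: M = 1.67×10⁻³
  candidate Z: M = 1.19×10⁻³
Candidate A has the largest M.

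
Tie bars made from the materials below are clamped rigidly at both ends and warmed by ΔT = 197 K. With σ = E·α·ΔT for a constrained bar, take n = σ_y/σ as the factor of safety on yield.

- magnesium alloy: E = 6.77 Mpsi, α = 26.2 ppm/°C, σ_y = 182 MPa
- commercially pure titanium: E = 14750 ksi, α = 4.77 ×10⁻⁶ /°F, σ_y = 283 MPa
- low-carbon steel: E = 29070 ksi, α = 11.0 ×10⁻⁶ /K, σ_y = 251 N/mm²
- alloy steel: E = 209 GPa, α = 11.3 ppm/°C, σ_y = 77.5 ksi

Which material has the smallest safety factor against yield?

low-carbon steel

With everything in SI (GPa, ×10⁻⁶/K, MPa):
  magnesium alloy: E = 46.68, α = 26.2, σ_y = 182.0 → σ = 241 MPa, n = 0.755
  commercially pure titanium: E = 101.7, α = 8.59, σ_y = 283.0 → σ = 172 MPa, n = 1.65
  low-carbon steel: E = 200.4, α = 11.0, σ_y = 251.0 → σ = 434 MPa, n = 0.578
  alloy steel: E = 209.0, α = 11.3, σ_y = 534.3 → σ = 465 MPa, n = 1.15
Low-carbon steel has the lowest safety factor, n = 0.578.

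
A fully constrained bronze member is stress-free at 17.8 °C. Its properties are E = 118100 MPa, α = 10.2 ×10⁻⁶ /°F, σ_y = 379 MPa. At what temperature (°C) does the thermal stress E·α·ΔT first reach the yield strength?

193 °C

E = 118100 MPa = 118.1 GPa.
α = 10.2×10⁻⁶/°F × 9/5 = 18.4×10⁻⁶/K.
E·α·ΔT = 379.0 MPa ⇒ ΔT = 379.0 / (118.1×10³ × 18.4×10⁻⁶) = 174.8 K.
T = 17.8 + 174.8 = 192.6 °C.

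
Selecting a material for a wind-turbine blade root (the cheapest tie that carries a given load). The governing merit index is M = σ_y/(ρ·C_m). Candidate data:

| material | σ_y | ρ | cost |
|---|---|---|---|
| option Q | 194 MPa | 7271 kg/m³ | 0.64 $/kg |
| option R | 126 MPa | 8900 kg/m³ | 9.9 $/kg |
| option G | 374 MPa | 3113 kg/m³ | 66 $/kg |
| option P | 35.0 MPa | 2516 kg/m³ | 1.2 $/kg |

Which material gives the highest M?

option Q

Per-candidate index values:
  option Q: M = 41.7 kN·m per $
  option P: M = 11.6 kN·m per $
  option G: M = 1.82 kN·m per $
  option R: M = 1.43 kN·m per $
Option Q has the largest M.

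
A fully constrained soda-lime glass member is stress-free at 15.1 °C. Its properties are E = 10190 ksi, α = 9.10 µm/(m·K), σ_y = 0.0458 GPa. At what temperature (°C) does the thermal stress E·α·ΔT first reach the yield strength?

E = 10190 ksi = 70.26 GPa.
σ_y = 0.0458 GPa = 45.80 MPa.
E·α·ΔT = 45.80 MPa ⇒ ΔT = 45.80 / (70.26×10³ × 9.10×10⁻⁶) = 71.64 K.
T = 15.1 + 71.64 = 86.74 °C.

86.7 °C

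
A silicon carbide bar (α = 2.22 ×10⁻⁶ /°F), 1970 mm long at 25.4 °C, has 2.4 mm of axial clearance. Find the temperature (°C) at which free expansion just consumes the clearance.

α = 2.22×10⁻⁶/°F × 9/5 = 4.00×10⁻⁶/K.
α·L₀·ΔT = 2.4 mm ⇒ ΔT = 2.4 / (4.00×10⁻⁶ × 1970.0) = 304.9 K.
T = 25.4 + 304.9 = 330.3 °C.

330 °C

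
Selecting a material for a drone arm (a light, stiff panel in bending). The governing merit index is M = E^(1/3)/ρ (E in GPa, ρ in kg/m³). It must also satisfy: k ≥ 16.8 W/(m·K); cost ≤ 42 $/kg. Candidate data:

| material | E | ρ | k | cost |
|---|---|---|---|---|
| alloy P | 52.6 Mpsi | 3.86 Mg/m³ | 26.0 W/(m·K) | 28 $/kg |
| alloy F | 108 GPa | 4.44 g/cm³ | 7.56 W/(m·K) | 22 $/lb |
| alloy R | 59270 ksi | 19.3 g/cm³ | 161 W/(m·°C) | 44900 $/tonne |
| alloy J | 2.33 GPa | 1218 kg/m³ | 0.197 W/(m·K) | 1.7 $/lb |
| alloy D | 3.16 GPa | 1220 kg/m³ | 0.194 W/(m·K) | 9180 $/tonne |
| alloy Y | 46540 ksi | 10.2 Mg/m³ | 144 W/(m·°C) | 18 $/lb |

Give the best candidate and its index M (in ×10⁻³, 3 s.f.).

alloy P, M = 1.85×10⁻³

Screen on constraints: k ≥ 16.8 W/(m·K); cost ≤ 42 $/kg. Survivors: alloy P, alloy Y.
After converting to SI:
  alloy P: E = 362.7 GPa, ρ = 3860 kg/m³
  alloy Y: E = 320.9 GPa, ρ = 10200 kg/m³
  alloy P: M = 1.85×10⁻³
  alloy Y: M = 0.671×10⁻³
The maximum is for alloy P.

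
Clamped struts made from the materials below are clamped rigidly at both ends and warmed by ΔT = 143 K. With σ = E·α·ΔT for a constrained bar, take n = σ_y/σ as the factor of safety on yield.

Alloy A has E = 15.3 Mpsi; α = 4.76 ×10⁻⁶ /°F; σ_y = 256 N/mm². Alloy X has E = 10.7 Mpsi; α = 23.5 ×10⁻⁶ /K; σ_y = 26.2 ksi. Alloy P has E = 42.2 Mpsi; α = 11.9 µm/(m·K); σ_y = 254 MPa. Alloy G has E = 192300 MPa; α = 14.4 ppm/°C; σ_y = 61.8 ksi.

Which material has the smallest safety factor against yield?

In consistent units (E in GPa, α in ×10⁻⁶/K, σ_y in MPa):
  alloy A: E = 105.5, α = 8.57, σ_y = 256.0 → σ = 129 MPa, n = 1.98
  alloy X: E = 73.77, α = 23.5, σ_y = 180.6 → σ = 248 MPa, n = 0.729
  alloy P: E = 291.0, α = 11.9, σ_y = 254.0 → σ = 495 MPa, n = 0.513
  alloy G: E = 192.3, α = 14.4, σ_y = 426.1 → σ = 396 MPa, n = 1.08
The minimum is alloy P at n = 0.513.

alloy P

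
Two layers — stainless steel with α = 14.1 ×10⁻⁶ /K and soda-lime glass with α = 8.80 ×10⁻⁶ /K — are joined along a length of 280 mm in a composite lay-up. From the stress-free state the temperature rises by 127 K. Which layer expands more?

stainless steel

α(stainless steel) = 14.1×10⁻⁶/K vs α(soda-lime glass) = 8.80×10⁻⁶/K.
Higher α expands more for the same ΔT: stainless steel.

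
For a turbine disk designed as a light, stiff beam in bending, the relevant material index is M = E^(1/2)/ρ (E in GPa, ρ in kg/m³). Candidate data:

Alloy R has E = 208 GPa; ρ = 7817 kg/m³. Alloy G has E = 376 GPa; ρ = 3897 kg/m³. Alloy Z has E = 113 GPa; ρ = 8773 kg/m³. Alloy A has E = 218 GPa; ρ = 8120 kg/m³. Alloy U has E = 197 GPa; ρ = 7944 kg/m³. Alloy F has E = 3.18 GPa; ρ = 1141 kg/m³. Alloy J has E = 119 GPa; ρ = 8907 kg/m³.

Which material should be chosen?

alloy G

Per-candidate index values:
  alloy G: M = 4.98×10⁻³
  alloy R: M = 1.84×10⁻³
  alloy A: M = 1.82×10⁻³
  alloy U: M = 1.77×10⁻³
  alloy F: M = 1.56×10⁻³
  alloy J: M = 1.22×10⁻³
  alloy Z: M = 1.21×10⁻³
Alloy G has the largest M.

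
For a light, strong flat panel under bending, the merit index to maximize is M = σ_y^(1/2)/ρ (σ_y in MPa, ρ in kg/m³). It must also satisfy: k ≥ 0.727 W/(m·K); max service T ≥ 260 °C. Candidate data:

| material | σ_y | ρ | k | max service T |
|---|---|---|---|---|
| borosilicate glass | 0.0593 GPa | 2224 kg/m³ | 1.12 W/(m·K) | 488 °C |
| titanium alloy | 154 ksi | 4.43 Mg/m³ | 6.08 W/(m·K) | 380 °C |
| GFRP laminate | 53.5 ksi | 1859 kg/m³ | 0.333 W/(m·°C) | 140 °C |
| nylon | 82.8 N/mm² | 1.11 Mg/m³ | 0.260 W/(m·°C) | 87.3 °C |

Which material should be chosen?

titanium alloy

Screen on constraints: k ≥ 0.727 W/(m·K); max service T ≥ 260 °C. Survivors: borosilicate glass, titanium alloy.
In SI units:
  borosilicate glass: σ_y = 59.30 MPa, ρ = 2224 kg/m³
  titanium alloy: σ_y = 1062 MPa, ρ = 4430 kg/m³
  titanium alloy: M = 7.36×10⁻³
  borosilicate glass: M = 3.46×10⁻³
Titanium alloy has the largest M.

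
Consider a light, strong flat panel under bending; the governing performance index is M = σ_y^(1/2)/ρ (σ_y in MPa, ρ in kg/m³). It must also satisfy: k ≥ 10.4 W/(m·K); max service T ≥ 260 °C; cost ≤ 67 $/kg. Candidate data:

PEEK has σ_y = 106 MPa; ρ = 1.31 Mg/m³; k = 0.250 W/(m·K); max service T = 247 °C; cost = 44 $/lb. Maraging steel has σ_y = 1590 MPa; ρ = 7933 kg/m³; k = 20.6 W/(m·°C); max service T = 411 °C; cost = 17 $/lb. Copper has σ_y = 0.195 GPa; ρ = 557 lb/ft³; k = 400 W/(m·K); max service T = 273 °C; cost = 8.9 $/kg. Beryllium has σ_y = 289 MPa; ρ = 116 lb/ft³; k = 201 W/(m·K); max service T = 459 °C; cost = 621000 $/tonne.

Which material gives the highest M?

Screen on constraints: k ≥ 10.4 W/(m·K); max service T ≥ 260 °C; cost ≤ 67 $/kg. Survivors: maraging steel, copper.
Normalizing units and computing the index:
  maraging steel: σ_y = 1590 MPa, ρ = 7933 kg/m³
  copper: σ_y = 195.0 MPa, ρ = 8922 kg/m³
  maraging steel: M = 5.03×10⁻³
  copper: M = 1.57×10⁻³
Maraging steel ranks first.

maraging steel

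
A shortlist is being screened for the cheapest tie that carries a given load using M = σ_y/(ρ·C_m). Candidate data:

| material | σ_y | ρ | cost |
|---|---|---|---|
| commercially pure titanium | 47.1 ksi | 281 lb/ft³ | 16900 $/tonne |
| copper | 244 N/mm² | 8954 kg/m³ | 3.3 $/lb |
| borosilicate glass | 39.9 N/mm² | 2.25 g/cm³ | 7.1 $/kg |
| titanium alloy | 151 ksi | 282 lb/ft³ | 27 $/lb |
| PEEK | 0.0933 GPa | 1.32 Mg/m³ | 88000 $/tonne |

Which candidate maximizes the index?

After converting to SI:
  commercially pure titanium: σ_y = 324.7 MPa, ρ = 4501 kg/m³, cost = 16.90 $/kg
  copper: σ_y = 244.0 MPa, ρ = 8954 kg/m³, cost = 7.275 $/kg
  borosilicate glass: σ_y = 39.90 MPa, ρ = 2250 kg/m³, cost = 7.100 $/kg
  titanium alloy: σ_y = 1041 MPa, ρ = 4517 kg/m³, cost = 59.52 $/kg
  PEEK: σ_y = 93.30 MPa, ρ = 1320 kg/m³, cost = 88.00 $/kg
  commercially pure titanium: M = 4.27 kN·m per $
  titanium alloy: M = 3.87 kN·m per $
  copper: M = 3.75 kN·m per $
  borosilicate glass: M = 2.50 kN·m per $
  PEEK: M = 0.803 kN·m per $
The maximum is for commercially pure titanium.

commercially pure titanium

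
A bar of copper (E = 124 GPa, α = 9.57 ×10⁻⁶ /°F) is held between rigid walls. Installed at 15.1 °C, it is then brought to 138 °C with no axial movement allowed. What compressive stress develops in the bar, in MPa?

263 MPa

α = 9.57×10⁻⁶/°F × 9/5 = 17.2×10⁻⁶/K.
ΔT = 122.9 K. Constrained thermal stress σ = E·α·ΔT = 124.0×10³ MPa × 17.2×10⁻⁶ × 122.9 = 263 MPa (compressive).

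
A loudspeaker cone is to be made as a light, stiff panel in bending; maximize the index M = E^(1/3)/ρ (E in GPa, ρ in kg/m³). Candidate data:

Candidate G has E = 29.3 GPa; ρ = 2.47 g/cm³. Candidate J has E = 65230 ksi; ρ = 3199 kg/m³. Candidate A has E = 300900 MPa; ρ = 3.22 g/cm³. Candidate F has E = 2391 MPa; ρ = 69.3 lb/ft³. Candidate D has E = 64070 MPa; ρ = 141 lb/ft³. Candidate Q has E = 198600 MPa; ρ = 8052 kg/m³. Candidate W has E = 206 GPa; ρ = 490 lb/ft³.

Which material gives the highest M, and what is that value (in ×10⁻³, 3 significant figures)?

candidate J, M = 2.40×10⁻³

Normalizing units and computing the index:
  candidate G: E = 29.30 GPa, ρ = 2470 kg/m³
  candidate J: E = 449.7 GPa, ρ = 3199 kg/m³
  candidate A: E = 300.9 GPa, ρ = 3220 kg/m³
  candidate F: E = 2.391 GPa, ρ = 1110 kg/m³
  candidate D: E = 64.07 GPa, ρ = 2259 kg/m³
  candidate Q: E = 198.6 GPa, ρ = 8052 kg/m³
  candidate W: E = 206.0 GPa, ρ = 7849 kg/m³
  candidate J: M = 2.40×10⁻³
  candidate A: M = 2.08×10⁻³
  candidate D: M = 1.77×10⁻³
  candidate G: M = 1.25×10⁻³
  candidate F: M = 1.20×10⁻³
  candidate W: M = 0.752×10⁻³
  candidate Q: M = 0.725×10⁻³
Candidate J has the largest M.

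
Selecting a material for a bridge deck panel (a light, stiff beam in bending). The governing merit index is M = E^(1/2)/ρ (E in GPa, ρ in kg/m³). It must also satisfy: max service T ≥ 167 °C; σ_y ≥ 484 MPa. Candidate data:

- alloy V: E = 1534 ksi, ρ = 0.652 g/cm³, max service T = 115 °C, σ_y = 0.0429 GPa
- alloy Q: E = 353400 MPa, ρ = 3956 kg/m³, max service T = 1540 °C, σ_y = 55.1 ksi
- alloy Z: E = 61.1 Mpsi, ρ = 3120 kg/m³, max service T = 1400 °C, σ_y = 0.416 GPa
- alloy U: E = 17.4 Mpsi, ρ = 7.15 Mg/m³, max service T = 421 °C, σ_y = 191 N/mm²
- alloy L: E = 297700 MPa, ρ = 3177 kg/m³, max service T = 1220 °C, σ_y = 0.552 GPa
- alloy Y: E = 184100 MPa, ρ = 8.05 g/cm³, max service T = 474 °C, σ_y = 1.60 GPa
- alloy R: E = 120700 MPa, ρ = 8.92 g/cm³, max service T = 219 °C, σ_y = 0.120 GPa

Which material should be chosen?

Screen on constraints: max service T ≥ 167 °C; σ_y ≥ 484 MPa. Survivors: alloy L, alloy Y.
In SI units:
  alloy L: E = 297.7 GPa, ρ = 3177 kg/m³
  alloy Y: E = 184.1 GPa, ρ = 8050 kg/m³
  alloy L: M = 5.43×10⁻³
  alloy Y: M = 1.69×10⁻³
Alloy L has the largest M.

alloy L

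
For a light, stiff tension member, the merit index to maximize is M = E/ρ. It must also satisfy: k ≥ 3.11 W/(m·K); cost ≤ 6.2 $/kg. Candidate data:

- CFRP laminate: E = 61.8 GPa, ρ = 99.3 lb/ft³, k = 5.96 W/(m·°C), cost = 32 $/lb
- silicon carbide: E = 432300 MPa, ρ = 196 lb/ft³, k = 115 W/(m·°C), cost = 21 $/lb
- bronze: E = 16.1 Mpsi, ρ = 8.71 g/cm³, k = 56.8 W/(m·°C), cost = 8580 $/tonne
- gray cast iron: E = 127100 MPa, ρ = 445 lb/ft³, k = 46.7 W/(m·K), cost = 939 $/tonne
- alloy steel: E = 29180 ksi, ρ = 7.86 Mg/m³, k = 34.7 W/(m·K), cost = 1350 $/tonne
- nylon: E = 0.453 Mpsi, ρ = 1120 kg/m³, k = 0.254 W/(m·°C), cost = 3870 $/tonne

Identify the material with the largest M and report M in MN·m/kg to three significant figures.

alloy steel, M = 25.6 MN·m/kg

Screen on constraints: k ≥ 3.11 W/(m·K); cost ≤ 6.2 $/kg. Survivors: gray cast iron, alloy steel.
Normalizing units and computing the index:
  gray cast iron: E = 127.1 GPa, ρ = 7128 kg/m³
  alloy steel: E = 201.2 GPa, ρ = 7860 kg/m³
  alloy steel: M = 25.6 MN·m/kg
  gray cast iron: M = 17.8 MN·m/kg
The maximum is for alloy steel.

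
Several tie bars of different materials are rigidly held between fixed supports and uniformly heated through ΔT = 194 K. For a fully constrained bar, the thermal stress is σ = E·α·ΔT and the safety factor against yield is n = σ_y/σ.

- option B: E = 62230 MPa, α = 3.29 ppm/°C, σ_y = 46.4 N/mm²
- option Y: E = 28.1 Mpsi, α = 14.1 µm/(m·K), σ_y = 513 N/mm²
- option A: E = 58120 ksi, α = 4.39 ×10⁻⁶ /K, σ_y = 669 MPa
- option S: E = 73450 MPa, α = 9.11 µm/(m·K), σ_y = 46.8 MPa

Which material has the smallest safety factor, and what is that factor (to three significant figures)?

option S, n = 0.361

In consistent units (E in GPa, α in ×10⁻⁶/K, σ_y in MPa):
  option B: E = 62.23, α = 3.29, σ_y = 46.40 → σ = 39.7 MPa, n = 1.17
  option Y: E = 193.7, α = 14.1, σ_y = 513.0 → σ = 530 MPa, n = 0.968
  option A: E = 400.7, α = 4.39, σ_y = 669.0 → σ = 341 MPa, n = 1.96
  option S: E = 73.45, α = 9.11, σ_y = 46.80 → σ = 130 MPa, n = 0.361
The minimum is option S at n = 0.361.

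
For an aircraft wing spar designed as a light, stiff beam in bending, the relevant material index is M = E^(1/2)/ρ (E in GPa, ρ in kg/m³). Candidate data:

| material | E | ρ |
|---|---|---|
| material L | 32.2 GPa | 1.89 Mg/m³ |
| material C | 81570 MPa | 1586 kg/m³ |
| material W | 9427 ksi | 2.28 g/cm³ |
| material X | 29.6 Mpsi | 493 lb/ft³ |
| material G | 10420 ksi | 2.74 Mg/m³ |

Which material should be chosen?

material C

After converting to SI:
  material L: E = 32.20 GPa, ρ = 1890 kg/m³
  material C: E = 81.57 GPa, ρ = 1586 kg/m³
  material W: E = 65.00 GPa, ρ = 2280 kg/m³
  material X: E = 204.1 GPa, ρ = 7897 kg/m³
  material G: E = 71.84 GPa, ρ = 2740 kg/m³
  material C: M = 5.69×10⁻³
  material W: M = 3.54×10⁻³
  material G: M = 3.09×10⁻³
  material L: M = 3.00×10⁻³
  material X: M = 1.81×10⁻³
The maximum is for material C.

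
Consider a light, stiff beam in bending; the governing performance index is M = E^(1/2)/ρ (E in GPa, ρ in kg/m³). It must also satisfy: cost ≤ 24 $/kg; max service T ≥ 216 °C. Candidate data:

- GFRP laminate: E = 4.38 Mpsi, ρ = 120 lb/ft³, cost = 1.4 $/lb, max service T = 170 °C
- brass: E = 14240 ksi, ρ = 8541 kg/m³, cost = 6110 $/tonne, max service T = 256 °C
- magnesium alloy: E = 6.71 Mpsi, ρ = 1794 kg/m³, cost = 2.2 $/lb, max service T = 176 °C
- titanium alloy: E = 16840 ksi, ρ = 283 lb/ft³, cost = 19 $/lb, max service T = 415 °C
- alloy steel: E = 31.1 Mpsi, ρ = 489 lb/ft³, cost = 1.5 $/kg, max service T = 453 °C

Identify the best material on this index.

Screen on constraints: cost ≤ 24 $/kg; max service T ≥ 216 °C. Survivors: brass, alloy steel.
After converting to SI:
  brass: E = 98.18 GPa, ρ = 8541 kg/m³
  alloy steel: E = 214.4 GPa, ρ = 7833 kg/m³
  alloy steel: M = 1.87×10⁻³
  brass: M = 1.16×10⁻³
Highest index: alloy steel.

alloy steel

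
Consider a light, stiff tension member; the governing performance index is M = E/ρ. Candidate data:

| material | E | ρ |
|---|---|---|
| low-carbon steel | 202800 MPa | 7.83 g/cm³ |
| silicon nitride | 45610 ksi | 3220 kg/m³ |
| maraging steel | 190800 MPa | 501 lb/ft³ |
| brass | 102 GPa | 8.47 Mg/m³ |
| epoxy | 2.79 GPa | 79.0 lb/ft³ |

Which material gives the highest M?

silicon nitride

Normalizing units and computing the index:
  low-carbon steel: E = 202.8 GPa, ρ = 7830 kg/m³
  silicon nitride: E = 314.5 GPa, ρ = 3220 kg/m³
  maraging steel: E = 190.8 GPa, ρ = 8025 kg/m³
  brass: E = 102.0 GPa, ρ = 8470 kg/m³
  epoxy: E = 2.790 GPa, ρ = 1265 kg/m³
  silicon nitride: M = 97.7 MN·m/kg
  low-carbon steel: M = 25.9 MN·m/kg
  maraging steel: M = 23.8 MN·m/kg
  brass: M = 12.0 MN·m/kg
  epoxy: M = 2.20 MN·m/kg
The maximum is for silicon nitride.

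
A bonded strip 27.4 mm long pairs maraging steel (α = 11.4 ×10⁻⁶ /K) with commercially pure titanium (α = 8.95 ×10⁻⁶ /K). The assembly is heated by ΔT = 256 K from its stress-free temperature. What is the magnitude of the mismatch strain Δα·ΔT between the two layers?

Δα = |11.4 − 8.95|×10⁻⁶/K = 2.45×10⁻⁶/K.
Mismatch strain = Δα·ΔT = 2.45×10⁻⁶ × 256.0 = 6.27×10⁻⁴.

6.27×10⁻⁴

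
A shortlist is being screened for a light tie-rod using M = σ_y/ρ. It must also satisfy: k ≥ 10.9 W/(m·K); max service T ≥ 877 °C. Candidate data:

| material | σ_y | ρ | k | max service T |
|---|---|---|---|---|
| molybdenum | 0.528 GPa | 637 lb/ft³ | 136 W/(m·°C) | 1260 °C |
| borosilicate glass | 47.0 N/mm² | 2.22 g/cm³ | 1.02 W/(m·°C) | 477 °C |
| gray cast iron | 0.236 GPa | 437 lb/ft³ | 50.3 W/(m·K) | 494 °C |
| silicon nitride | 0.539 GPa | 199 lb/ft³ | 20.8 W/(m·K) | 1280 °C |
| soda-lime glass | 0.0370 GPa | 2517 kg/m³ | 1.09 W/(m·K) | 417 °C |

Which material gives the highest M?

silicon nitride

Screen on constraints: k ≥ 10.9 W/(m·K); max service T ≥ 877 °C. Survivors: molybdenum, silicon nitride.
After converting to SI:
  molybdenum: σ_y = 528.0 MPa, ρ = 10200 kg/m³
  silicon nitride: σ_y = 539.0 MPa, ρ = 3188 kg/m³
  silicon nitride: M = 169 kN·m/kg
  molybdenum: M = 51.7 kN·m/kg
Silicon nitride ranks first.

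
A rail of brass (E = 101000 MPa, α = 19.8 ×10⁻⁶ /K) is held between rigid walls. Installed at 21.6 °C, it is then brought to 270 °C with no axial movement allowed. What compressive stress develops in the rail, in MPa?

497 MPa

E = 101000 MPa = 101.0 GPa.
ΔT = 248.4 K. Constrained thermal stress σ = E·α·ΔT = 101.0×10³ MPa × 19.8×10⁻⁶ × 248.4 = 497 MPa (compressive).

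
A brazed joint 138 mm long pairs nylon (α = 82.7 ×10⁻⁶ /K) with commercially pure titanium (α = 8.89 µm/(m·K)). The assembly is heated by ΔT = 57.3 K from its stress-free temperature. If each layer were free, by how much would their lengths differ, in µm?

Δα = |82.7 − 8.89|×10⁻⁶/K = 73.8×10⁻⁶/K.
ΔL_mismatch = Δα·L·ΔT = 73.8×10⁻⁶ × 138.0 mm × 57.3 K = 584 µm.

584 µm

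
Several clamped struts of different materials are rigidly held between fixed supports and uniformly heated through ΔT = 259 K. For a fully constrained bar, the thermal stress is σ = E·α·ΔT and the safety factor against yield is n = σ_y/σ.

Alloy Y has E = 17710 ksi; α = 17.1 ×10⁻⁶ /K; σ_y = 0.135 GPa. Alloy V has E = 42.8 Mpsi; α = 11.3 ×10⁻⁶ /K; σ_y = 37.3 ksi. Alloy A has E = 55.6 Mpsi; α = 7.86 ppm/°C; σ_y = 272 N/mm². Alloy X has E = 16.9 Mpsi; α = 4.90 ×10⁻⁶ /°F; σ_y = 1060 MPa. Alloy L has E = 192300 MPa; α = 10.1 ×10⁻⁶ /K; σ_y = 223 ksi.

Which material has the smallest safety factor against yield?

alloy Y

Per material, after unit conversion:
  alloy Y: E = 122.1, α = 17.1, σ_y = 135.0 → σ = 541 MPa, n = 0.250
  alloy V: E = 295.1, α = 11.3, σ_y = 257.2 → σ = 864 MPa, n = 0.298
  alloy A: E = 383.3, α = 7.86, σ_y = 272.0 → σ = 780 MPa, n = 0.349
  alloy X: E = 116.5, α = 8.82, σ_y = 1060 → σ = 266 MPa, n = 3.98
  alloy L: E = 192.3, α = 10.1, σ_y = 1538 → σ = 503 MPa, n = 3.06
The minimum is alloy Y at n = 0.250.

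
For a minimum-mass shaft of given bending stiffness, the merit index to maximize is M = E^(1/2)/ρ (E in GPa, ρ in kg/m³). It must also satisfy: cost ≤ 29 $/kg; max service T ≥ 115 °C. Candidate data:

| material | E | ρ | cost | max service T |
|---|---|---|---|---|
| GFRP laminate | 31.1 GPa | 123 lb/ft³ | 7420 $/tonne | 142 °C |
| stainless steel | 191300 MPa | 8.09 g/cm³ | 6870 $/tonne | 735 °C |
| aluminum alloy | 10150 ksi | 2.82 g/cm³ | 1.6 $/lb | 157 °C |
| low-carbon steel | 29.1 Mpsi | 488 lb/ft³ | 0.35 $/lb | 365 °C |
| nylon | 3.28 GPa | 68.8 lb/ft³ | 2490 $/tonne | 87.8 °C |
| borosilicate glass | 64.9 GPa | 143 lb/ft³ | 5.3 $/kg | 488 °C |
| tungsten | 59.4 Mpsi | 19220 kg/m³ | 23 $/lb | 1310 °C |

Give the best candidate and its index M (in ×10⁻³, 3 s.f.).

borosilicate glass, M = 3.52×10⁻³

Screen on constraints: cost ≤ 29 $/kg; max service T ≥ 115 °C. Survivors: GFRP laminate, stainless steel, aluminum alloy, low-carbon steel, borosilicate glass.
Putting every candidate on a common basis:
  GFRP laminate: E = 31.10 GPa, ρ = 1970 kg/m³
  stainless steel: E = 191.3 GPa, ρ = 8090 kg/m³
  aluminum alloy: E = 69.98 GPa, ρ = 2820 kg/m³
  low-carbon steel: E = 200.6 GPa, ρ = 7817 kg/m³
  borosilicate glass: E = 64.90 GPa, ρ = 2291 kg/m³
  borosilicate glass: M = 3.52×10⁻³
  aluminum alloy: M = 2.97×10⁻³
  GFRP laminate: M = 2.83×10⁻³
  low-carbon steel: M = 1.81×10⁻³
  stainless steel: M = 1.71×10⁻³
The maximum is for borosilicate glass.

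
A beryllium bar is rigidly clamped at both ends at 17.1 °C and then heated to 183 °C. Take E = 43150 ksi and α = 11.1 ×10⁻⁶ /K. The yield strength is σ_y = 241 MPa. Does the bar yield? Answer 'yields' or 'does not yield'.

yields

E = 43150 ksi = 297.5 GPa.
ΔT = 165.9 K. Constrained thermal stress σ = E·α·ΔT = 297.5×10³ MPa × 11.1×10⁻⁶ × 165.9 = 548 MPa (compressive).
Compare to σ_y = 241 MPa: σ ≥ σ_y, so it yields.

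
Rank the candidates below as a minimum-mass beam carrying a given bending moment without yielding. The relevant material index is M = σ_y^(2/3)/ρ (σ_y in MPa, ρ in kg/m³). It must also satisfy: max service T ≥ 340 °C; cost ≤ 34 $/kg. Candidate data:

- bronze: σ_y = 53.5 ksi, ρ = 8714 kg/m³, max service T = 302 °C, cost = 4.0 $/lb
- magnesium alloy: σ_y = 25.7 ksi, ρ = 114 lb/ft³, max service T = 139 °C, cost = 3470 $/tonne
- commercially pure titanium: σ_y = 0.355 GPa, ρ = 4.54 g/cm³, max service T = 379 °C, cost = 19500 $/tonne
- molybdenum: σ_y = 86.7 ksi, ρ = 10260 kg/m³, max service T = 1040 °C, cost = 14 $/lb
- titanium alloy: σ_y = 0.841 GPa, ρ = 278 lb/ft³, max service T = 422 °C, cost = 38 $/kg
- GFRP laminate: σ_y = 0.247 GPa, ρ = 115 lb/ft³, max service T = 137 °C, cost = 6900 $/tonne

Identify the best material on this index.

commercially pure titanium

Screen on constraints: max service T ≥ 340 °C; cost ≤ 34 $/kg. Survivors: commercially pure titanium, molybdenum.
After converting to SI:
  commercially pure titanium: σ_y = 355.0 MPa, ρ = 4540 kg/m³
  molybdenum: σ_y = 597.8 MPa, ρ = 10260 kg/m³
  commercially pure titanium: M = 11.0×10⁻³
  molybdenum: M = 6.92×10⁻³
The maximum is for commercially pure titanium.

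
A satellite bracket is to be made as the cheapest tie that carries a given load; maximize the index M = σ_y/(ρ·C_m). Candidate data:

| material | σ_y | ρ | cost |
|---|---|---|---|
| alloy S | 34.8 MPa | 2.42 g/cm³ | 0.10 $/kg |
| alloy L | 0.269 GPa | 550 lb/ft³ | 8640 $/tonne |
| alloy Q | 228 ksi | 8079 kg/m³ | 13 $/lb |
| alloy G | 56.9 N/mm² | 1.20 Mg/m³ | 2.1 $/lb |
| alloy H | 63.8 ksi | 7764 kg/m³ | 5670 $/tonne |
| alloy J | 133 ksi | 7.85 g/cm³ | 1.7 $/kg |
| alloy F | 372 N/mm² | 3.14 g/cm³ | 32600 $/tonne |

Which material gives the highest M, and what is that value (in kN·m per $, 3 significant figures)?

In SI units:
  alloy S: σ_y = 34.80 MPa, ρ = 2420 kg/m³, cost = 0.1000 $/kg
  alloy L: σ_y = 269.0 MPa, ρ = 8810 kg/m³, cost = 8.640 $/kg
  alloy Q: σ_y = 1572 MPa, ρ = 8079 kg/m³, cost = 28.66 $/kg
  alloy G: σ_y = 56.90 MPa, ρ = 1200 kg/m³, cost = 4.630 $/kg
  alloy H: σ_y = 439.9 MPa, ρ = 7764 kg/m³, cost = 5.670 $/kg
  alloy J: σ_y = 917.0 MPa, ρ = 7850 kg/m³, cost = 1.700 $/kg
  alloy F: σ_y = 372.0 MPa, ρ = 3140 kg/m³, cost = 32.60 $/kg
  alloy S: M = 144 kN·m per $
  alloy J: M = 68.7 kN·m per $
  alloy G: M = 10.2 kN·m per $
  alloy H: M = 9.99 kN·m per $
  alloy Q: M = 6.79 kN·m per $
  alloy F: M = 3.63 kN·m per $
  alloy L: M = 3.53 kN·m per $
Alloy S has the largest M.

alloy S, M = 144 kN·m per $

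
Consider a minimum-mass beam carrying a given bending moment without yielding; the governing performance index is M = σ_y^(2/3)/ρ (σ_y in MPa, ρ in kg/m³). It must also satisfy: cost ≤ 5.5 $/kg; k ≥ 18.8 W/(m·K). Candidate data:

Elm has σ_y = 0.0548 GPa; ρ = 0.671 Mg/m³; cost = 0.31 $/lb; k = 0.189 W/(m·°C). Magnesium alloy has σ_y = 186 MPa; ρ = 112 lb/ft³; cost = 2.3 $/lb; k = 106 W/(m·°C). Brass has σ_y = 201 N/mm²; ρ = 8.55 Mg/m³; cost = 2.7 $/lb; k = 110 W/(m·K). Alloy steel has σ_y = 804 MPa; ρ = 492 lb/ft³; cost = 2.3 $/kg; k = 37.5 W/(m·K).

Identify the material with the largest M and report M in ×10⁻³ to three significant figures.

magnesium alloy, M = 18.2×10⁻³

Screen on constraints: cost ≤ 5.5 $/kg; k ≥ 18.8 W/(m·K). Survivors: magnesium alloy, alloy steel.
Convert each candidate to consistent units, then evaluate M:
  magnesium alloy: σ_y = 186.0 MPa, ρ = 1794 kg/m³
  alloy steel: σ_y = 804.0 MPa, ρ = 7881 kg/m³
  magnesium alloy: M = 18.2×10⁻³
  alloy steel: M = 11.0×10⁻³
Magnesium alloy has the largest M.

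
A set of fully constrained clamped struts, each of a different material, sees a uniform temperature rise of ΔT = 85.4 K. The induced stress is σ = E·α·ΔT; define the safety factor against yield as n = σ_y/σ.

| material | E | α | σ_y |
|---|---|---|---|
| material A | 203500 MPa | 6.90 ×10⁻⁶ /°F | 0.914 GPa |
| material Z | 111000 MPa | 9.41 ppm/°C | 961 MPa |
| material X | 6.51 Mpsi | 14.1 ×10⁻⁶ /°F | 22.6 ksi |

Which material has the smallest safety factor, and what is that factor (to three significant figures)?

material X, n = 1.60

With everything in SI (GPa, ×10⁻⁶/K, MPa):
  material A: E = 203.5, α = 12.4, σ_y = 914.0 → σ = 216 MPa, n = 4.23
  material Z: E = 111.0, α = 9.41, σ_y = 961.0 → σ = 89.2 MPa, n = 10.8
  material X: E = 44.88, α = 25.4, σ_y = 155.8 → σ = 97.3 MPa, n = 1.60
Material X has the lowest safety factor, n = 1.60.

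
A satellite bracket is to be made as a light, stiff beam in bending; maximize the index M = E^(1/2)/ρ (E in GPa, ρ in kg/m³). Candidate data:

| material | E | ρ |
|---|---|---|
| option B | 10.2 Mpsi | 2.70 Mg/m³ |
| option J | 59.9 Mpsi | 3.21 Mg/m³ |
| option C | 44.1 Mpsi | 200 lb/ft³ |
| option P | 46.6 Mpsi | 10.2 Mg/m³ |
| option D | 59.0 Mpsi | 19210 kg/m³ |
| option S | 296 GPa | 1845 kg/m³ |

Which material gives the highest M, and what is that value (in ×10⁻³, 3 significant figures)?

Putting every candidate on a common basis:
  option B: E = 70.33 GPa, ρ = 2700 kg/m³
  option J: E = 413.0 GPa, ρ = 3210 kg/m³
  option C: E = 304.1 GPa, ρ = 3204 kg/m³
  option P: E = 321.3 GPa, ρ = 10200 kg/m³
  option D: E = 406.8 GPa, ρ = 19210 kg/m³
  option S: E = 296.0 GPa, ρ = 1845 kg/m³
  option S: M = 9.33×10⁻³
  option J: M = 6.33×10⁻³
  option C: M = 5.44×10⁻³
  option B: M = 3.11×10⁻³
  option P: M = 1.76×10⁻³
  option D: M = 1.05×10⁻³
Option S has the largest M.

option S, M = 9.33×10⁻³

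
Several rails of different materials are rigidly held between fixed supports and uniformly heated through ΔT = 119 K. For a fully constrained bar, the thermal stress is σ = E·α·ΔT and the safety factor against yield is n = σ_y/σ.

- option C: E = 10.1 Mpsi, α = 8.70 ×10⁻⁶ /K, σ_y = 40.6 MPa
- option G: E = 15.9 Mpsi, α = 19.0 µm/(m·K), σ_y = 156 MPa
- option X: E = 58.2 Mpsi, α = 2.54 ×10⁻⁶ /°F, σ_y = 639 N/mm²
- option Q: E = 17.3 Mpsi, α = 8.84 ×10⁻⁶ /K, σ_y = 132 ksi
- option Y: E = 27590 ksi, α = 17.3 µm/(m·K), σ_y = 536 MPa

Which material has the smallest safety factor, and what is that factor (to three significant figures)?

option C, n = 0.563

With everything in SI (GPa, ×10⁻⁶/K, MPa):
  option C: E = 69.64, α = 8.70, σ_y = 40.60 → σ = 72.1 MPa, n = 0.563
  option G: E = 109.6, α = 19.0, σ_y = 156.0 → σ = 248 MPa, n = 0.629
  option X: E = 401.3, α = 4.57, σ_y = 639.0 → σ = 218 MPa, n = 2.93
  option Q: E = 119.3, α = 8.84, σ_y = 910.1 → σ = 125 MPa, n = 7.25
  option Y: E = 190.2, α = 17.3, σ_y = 536.0 → σ = 392 MPa, n = 1.37
Option C has the lowest safety factor, n = 0.563.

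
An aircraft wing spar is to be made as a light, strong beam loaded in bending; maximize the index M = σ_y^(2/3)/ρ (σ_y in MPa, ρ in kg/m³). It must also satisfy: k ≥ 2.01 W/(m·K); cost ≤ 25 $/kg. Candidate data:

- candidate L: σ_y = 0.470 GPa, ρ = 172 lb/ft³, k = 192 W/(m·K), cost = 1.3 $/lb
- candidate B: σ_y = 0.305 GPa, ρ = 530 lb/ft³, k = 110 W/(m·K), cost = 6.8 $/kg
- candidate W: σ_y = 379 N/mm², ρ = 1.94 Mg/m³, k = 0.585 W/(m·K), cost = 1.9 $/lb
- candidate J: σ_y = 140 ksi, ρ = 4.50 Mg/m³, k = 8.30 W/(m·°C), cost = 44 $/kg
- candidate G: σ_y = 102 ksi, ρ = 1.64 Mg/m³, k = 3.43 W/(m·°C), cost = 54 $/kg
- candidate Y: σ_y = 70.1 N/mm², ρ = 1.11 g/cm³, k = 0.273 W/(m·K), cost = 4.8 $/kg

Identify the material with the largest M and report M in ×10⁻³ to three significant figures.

candidate L, M = 21.9×10⁻³

Screen on constraints: k ≥ 2.01 W/(m·K); cost ≤ 25 $/kg. Survivors: candidate L, candidate B.
In SI units:
  candidate L: σ_y = 470.0 MPa, ρ = 2755 kg/m³
  candidate B: σ_y = 305.0 MPa, ρ = 8490 kg/m³
  candidate L: M = 21.9×10⁻³
  candidate B: M = 5.34×10⁻³
Highest index: candidate L.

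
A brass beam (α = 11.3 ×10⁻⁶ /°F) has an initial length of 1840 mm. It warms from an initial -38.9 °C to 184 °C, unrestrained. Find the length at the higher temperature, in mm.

1848.3 mm

Convert α: 11.3×10⁻⁶/°F × (9/5) = 20.3×10⁻⁶/K.
ΔT = 184 − (-38.9) = 222.9 K.
ΔL = α·L₀·ΔT = 20.3×10⁻⁶ × 1840 mm × 222.9 K = 8.34 mm.
L = L₀ + ΔL = 1840 + 8.34 = 1848.3 mm.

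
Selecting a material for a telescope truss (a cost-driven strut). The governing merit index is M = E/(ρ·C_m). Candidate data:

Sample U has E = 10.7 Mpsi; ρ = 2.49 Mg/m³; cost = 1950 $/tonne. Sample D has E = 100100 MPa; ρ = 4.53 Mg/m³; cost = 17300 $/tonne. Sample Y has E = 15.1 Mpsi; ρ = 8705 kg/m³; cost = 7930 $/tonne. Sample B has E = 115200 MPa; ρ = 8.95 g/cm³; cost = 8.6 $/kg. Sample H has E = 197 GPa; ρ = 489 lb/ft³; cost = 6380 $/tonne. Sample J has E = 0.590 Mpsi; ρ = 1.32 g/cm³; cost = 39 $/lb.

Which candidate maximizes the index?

After converting to SI:
  sample U: E = 73.77 GPa, ρ = 2490 kg/m³, cost = 1.950 $/kg
  sample D: E = 100.1 GPa, ρ = 4530 kg/m³, cost = 17.30 $/kg
  sample Y: E = 104.1 GPa, ρ = 8705 kg/m³, cost = 7.930 $/kg
  sample B: E = 115.2 GPa, ρ = 8950 kg/m³, cost = 8.600 $/kg
  sample H: E = 197.0 GPa, ρ = 7833 kg/m³, cost = 6.380 $/kg
  sample J: E = 4.068 GPa, ρ = 1320 kg/m³, cost = 85.98 $/kg
  sample U: M = 15.2 MN·m per $
  sample H: M = 3.94 MN·m per $
  sample Y: M = 1.51 MN·m per $
  sample B: M = 1.50 MN·m per $
  sample D: M = 1.28 MN·m per $
  sample J: M = 0.0358 MN·m per $
Sample U has the largest M.

sample U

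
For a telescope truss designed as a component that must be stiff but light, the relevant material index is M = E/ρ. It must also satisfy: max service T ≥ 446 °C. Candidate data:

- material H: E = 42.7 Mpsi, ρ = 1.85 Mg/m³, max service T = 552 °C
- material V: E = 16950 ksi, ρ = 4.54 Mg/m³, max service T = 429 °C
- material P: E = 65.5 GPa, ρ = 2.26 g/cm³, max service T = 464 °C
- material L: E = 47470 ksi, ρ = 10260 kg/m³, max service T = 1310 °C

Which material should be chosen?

material H

Screen on constraints: max service T ≥ 446 °C. Survivors: material H, material P, material L.
Normalizing units and computing the index:
  material H: E = 294.4 GPa, ρ = 1850 kg/m³
  material P: E = 65.50 GPa, ρ = 2260 kg/m³
  material L: E = 327.3 GPa, ρ = 10260 kg/m³
  material H: M = 159 MN·m/kg
  material L: M = 31.9 MN·m/kg
  material P: M = 29.0 MN·m/kg
Highest index: material H.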